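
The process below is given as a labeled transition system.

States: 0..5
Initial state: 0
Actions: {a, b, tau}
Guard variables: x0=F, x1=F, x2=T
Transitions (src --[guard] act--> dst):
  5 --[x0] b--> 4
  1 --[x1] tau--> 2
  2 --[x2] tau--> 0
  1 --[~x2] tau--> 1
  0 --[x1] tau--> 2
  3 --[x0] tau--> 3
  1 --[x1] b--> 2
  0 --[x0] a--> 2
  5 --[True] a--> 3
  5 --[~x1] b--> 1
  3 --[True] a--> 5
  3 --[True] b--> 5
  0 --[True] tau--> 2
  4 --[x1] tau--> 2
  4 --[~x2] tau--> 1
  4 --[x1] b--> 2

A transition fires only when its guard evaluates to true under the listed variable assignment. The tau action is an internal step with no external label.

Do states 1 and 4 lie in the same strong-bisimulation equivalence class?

Answer: BISIMILAR

Trace:
Refine partition for ~:
  P[0] = {{0,1,2,3,4,5}}
  P[1] = {{0,2},{1,4},{3,5}}
  P[2] = {{0,2},{1,4},{3},{5}}
stable after 3 split(s): 4 block(s)
1∈{1,4}, 4∈{1,4}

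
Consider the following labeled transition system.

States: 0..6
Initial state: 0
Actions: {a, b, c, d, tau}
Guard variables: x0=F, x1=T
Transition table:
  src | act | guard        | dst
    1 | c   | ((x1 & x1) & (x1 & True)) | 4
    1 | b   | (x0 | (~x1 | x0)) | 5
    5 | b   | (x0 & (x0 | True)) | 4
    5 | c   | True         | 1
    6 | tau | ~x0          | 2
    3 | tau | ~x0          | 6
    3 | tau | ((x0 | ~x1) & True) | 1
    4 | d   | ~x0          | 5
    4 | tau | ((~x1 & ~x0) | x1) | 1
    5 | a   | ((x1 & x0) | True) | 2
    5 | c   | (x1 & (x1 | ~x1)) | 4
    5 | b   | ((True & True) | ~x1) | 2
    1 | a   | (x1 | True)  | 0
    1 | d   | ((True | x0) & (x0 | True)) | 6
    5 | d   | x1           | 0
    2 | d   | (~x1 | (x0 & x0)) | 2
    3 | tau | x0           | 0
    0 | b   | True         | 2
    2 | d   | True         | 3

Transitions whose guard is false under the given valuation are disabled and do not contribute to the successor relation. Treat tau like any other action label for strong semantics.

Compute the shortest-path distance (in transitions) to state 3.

Answer: 2

Trace:
Breadth-first toward 3:
  Layer 0: {0}
  Layer 1: {2}
  Layer 2: {3}
3 enters at depth 2; path b·d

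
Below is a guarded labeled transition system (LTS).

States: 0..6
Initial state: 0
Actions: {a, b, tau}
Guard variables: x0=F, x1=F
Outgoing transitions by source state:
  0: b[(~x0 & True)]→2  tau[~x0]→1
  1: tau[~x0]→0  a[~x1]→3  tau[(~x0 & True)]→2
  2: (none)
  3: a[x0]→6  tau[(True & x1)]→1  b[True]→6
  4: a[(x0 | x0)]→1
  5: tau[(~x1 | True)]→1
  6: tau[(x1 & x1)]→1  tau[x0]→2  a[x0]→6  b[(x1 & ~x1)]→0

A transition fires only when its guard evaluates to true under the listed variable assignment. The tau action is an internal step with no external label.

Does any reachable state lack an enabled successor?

Answer: DEADLOCK at state 2

Working:
Reach set: {0,1,2,3,6}
  0: b→2  tau→1  [2 out]
  1: a→3  tau→0  tau→2  [3 out]
  2: ∅  [no exit]
  3: b→6  [1 out]
  6: ∅  [no exit]
witness 2: b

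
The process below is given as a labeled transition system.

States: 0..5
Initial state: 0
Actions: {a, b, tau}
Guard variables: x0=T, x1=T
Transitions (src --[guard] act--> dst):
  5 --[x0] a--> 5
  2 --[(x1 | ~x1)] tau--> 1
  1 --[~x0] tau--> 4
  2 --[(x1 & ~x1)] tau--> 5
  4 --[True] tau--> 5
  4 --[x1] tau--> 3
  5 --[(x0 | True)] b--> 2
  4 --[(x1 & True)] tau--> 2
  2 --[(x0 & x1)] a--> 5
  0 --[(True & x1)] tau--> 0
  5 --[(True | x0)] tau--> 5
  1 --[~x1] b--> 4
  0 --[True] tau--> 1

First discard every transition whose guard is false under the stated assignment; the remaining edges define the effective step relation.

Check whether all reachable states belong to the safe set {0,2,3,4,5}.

Answer: INVARIANT VIOLATED at state 1

Working:
Inv-set: {0,2,3,4,5}
Reach set: {0,1}
  0: ✓
  1: outside
counterexample path to 1: tau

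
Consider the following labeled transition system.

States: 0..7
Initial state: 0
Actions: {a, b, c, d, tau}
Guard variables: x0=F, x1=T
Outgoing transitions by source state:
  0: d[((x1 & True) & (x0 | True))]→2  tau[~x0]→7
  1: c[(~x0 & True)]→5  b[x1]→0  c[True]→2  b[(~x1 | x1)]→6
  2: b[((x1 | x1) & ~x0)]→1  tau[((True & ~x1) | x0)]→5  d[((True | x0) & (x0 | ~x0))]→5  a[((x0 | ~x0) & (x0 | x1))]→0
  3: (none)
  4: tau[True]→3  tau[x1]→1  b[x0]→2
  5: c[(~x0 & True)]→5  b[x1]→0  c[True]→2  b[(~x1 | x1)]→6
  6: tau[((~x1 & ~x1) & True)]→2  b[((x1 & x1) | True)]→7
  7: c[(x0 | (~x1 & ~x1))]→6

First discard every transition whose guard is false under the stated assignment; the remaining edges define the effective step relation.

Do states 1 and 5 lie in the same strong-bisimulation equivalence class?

Compute ~ classes (split until stable):
  round 0: {{0,1,2,3,4,5,6,7}}
  round 1: {{0},{1,5},{2},{3,7},{4},{6}}
6 equivalence class(es) (converged in 2)
class of 1: {1,5}; class of 5: {1,5}

Answer: BISIMILAR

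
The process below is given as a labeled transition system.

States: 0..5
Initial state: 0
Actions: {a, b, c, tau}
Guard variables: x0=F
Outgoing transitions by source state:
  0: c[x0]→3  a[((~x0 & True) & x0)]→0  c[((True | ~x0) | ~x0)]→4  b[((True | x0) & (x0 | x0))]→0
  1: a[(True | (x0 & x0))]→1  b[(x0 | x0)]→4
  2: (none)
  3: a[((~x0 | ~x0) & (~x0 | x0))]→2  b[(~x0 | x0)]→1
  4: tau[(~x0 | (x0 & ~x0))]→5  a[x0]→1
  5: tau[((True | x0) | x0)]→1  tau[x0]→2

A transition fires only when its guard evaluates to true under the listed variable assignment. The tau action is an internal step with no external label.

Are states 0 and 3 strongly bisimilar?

Answer: NOT BISIMILAR

Trace:
Bisimulation quotient by refinement:
  round 0: {{0,1,2,3,4,5}}
  round 1: {{0},{1},{2},{3},{4,5}}
  round 2: {{0},{1},{2},{3},{4},{5}}
stable after 3 split(s): 6 block(s)
class of 0: {0}; class of 3: {3}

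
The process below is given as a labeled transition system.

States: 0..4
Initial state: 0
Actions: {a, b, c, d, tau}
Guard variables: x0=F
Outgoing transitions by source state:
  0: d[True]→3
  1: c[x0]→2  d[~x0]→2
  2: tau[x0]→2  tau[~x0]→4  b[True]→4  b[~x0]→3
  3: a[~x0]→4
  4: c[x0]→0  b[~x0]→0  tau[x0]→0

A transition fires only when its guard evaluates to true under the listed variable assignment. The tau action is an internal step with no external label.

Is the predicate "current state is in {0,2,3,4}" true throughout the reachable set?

Answer: INVARIANT HOLDS

Working:
Safe = {0,2,3,4}
R = {0,3,4}
  0: ok
  3: ok
  4: ok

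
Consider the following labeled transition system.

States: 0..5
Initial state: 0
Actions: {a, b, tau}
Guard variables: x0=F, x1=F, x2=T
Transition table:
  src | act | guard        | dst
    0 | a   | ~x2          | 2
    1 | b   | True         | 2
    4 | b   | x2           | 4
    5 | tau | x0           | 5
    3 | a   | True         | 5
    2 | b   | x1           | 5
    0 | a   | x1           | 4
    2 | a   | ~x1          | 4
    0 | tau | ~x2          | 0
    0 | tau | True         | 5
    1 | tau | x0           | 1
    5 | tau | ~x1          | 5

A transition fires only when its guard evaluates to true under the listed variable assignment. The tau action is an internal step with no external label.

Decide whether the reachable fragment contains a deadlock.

Answer: DEADLOCK-FREE

Trace:
Reach set: {0,5}
  0: tau→5  [1 exit(s)]
  5: tau→5  [1 exit(s)]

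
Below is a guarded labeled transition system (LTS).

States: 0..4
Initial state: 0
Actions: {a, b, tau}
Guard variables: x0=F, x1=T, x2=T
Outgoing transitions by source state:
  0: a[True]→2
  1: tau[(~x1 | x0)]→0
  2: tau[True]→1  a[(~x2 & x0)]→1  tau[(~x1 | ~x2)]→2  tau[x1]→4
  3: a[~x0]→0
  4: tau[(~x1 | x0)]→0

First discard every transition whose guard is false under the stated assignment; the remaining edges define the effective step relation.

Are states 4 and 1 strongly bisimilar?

Refine partition for ~:
  round 0: {{0,1,2,3,4}}
  round 1: {{0,3},{1,4},{2}}
  round 2: {{0},{1,4},{2},{3}}
stable after 3 split(s): 4 block(s)
class of 4: {1,4}; class of 1: {1,4}

Answer: BISIMILAR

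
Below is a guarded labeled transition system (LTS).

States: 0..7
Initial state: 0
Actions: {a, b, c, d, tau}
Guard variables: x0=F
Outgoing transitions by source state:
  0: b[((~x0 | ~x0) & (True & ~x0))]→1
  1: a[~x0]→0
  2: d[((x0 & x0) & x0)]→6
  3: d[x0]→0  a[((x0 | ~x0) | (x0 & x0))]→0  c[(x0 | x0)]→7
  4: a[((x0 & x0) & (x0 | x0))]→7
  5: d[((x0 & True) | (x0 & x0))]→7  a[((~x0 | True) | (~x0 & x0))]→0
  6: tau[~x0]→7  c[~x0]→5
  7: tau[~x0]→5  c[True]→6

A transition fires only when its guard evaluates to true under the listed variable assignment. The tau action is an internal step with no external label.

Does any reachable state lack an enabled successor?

Answer: DEADLOCK-FREE

Trace:
Reachable = {0,1}
  0: b→1  [deg 1]
  1: a→0  [deg 1]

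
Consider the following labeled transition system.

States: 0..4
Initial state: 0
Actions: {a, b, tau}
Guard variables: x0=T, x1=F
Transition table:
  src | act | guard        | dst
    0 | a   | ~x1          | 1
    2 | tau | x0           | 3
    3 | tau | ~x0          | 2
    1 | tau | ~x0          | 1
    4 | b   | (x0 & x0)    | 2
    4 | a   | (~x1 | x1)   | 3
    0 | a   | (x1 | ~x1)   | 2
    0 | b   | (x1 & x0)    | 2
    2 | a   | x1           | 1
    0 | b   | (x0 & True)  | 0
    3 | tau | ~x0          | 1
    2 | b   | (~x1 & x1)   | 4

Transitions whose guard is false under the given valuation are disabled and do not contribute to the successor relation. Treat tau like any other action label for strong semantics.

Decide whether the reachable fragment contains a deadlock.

Reach set: {0,1,2,3}
  0: a→1  a→2  b→0  [3 out]
  1: ∅  [no exit]
  2: tau→3  [1 out]
  3: ∅  [no exit]
witness 1: a

Answer: DEADLOCK at state 1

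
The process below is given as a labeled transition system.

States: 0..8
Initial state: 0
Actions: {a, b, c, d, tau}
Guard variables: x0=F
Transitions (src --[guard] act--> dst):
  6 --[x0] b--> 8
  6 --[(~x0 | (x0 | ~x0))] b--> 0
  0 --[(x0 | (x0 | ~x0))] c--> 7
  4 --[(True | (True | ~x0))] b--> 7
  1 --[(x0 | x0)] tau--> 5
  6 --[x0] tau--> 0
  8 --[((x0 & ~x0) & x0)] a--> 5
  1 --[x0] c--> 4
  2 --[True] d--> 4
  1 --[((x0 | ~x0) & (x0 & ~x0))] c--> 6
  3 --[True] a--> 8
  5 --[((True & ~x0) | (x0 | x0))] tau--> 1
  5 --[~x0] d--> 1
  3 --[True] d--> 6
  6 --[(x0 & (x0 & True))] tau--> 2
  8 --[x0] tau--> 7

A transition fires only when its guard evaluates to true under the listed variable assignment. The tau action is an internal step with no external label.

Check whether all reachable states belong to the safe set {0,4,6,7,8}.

Allowed set {0,4,6,7,8}
Reachable = {0,7}
  0: ok
  7: ok

Answer: INVARIANT HOLDS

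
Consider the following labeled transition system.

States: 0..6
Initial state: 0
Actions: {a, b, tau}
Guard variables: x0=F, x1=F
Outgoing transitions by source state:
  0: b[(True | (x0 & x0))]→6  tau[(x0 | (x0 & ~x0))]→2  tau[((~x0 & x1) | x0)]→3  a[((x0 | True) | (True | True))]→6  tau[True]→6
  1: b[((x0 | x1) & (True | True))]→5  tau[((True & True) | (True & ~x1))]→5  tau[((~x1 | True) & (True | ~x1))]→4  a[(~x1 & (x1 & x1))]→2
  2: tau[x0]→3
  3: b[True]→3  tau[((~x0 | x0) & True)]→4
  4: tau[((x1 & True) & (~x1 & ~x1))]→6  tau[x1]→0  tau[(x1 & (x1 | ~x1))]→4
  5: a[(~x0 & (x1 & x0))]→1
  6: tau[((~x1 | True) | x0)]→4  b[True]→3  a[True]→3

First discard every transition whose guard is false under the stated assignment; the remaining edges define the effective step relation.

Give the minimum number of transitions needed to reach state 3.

Layered search for 3:
  L0 = {0}
  L1 = {6}
  L2 = {3,4}
depth(3)=2, e.g. a·a

Answer: 2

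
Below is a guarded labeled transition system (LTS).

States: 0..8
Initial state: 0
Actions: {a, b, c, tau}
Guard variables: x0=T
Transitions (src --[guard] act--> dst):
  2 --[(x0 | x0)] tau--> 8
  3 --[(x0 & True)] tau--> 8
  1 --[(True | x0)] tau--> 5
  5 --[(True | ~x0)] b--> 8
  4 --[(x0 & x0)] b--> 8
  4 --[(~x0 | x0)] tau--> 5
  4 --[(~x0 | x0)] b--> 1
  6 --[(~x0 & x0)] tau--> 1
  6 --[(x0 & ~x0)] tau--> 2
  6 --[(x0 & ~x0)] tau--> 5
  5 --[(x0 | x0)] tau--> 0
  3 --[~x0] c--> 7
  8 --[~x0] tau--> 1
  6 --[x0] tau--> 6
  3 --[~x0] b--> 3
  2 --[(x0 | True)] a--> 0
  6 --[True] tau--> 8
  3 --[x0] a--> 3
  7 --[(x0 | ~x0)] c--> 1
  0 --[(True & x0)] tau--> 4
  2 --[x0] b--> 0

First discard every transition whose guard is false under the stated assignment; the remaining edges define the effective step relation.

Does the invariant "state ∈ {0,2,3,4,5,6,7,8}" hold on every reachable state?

Allowed set {0,2,3,4,5,6,7,8}
R = {0,1,4,5,8}
  0: ok
  1: VIOLATES
  4: ok
  5: ok
  8: ok
witness against invariant: tau·b → 1

Answer: INVARIANT VIOLATED at state 1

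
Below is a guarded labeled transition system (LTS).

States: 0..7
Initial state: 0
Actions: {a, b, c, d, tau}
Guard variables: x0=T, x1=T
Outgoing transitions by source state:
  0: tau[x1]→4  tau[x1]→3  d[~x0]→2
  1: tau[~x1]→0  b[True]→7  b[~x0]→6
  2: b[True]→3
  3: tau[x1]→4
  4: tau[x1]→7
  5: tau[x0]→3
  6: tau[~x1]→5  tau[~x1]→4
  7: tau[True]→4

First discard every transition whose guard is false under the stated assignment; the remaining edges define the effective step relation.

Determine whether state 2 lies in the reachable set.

Answer: UNREACHABLE

Working:
Guard filter leaves 8 enabled edge(s).
L0 = {0}
L1 = {3,4}  total {0,3,4}
L2 = {7}  total {0,3,4,7}
R = {0,3,4,7}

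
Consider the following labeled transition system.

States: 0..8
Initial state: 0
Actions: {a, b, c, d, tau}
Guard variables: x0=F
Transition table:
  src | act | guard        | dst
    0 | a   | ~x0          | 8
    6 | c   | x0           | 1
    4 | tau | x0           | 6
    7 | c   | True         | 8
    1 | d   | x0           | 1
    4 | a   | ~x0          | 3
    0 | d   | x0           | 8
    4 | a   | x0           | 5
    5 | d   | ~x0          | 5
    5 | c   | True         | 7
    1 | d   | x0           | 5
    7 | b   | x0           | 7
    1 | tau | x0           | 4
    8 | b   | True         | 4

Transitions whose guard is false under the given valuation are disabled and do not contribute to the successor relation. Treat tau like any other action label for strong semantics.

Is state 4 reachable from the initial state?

Answer: REACHABLE

Analysis:
6 transition(s) survive guard evaluation.
depth 0: {0}
depth 1: {8}  cumulative {0,8}
depth 2: {4}  cumulative {0,4,8}
depth 3: {3}  cumulative {0,3,4,8}
R = {0,3,4,8}
trace reaching 4: a·b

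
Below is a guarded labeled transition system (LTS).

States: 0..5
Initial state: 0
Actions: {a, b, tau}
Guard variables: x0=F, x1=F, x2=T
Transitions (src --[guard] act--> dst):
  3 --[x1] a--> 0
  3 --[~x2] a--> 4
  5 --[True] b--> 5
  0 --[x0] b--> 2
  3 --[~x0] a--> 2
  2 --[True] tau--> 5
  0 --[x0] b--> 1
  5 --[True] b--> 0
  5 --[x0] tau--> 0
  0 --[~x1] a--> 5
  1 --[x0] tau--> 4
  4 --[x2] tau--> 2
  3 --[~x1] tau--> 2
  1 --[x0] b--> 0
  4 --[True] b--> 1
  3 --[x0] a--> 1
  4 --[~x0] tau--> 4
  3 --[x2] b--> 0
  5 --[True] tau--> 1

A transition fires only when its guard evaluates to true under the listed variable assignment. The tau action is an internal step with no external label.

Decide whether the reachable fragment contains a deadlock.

Reachable = {0,1,5}
  0: a→5  [1 out]
  1: ∅  [no exit]
  5: b→0  b→5  tau→1  [3 out]
trace reaching 1: a·tau

Answer: DEADLOCK at state 1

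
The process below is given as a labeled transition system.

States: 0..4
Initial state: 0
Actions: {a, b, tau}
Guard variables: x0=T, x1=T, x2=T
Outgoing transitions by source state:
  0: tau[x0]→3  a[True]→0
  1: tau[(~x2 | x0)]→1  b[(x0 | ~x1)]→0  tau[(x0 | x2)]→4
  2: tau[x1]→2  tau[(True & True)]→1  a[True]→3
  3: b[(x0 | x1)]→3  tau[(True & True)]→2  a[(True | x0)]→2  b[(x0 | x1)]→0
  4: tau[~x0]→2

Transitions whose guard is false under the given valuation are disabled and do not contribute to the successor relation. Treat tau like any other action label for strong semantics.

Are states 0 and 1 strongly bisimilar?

Answer: NOT BISIMILAR

Analysis:
Bisimulation quotient by refinement:
  round 0: {{0,1,2,3,4}}
  round 1: {{0,2},{1},{3},{4}}
  round 2: {{0},{1},{2},{3},{4}}
Fixed point at round 3; 5 class(es).
class of 0: {0}; class of 1: {1}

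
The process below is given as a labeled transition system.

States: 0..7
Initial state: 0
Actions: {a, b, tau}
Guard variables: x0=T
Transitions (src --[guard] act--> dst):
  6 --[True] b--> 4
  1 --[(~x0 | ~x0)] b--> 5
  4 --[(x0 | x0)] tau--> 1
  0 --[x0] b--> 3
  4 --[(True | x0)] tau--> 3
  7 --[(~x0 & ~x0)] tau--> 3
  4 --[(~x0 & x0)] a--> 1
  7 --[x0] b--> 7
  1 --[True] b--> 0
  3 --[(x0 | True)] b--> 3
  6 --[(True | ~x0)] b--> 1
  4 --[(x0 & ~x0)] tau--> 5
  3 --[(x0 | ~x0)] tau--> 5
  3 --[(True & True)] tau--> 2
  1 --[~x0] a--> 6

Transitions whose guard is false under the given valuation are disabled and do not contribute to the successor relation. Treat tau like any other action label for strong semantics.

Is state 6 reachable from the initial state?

Guard filter leaves 10 enabled edge(s).
L0 = {0}
L1 = {3}  now seen {0,3}
L2 = {2,5}  now seen {0,2,3,5}
Reach set: {0,2,3,5}

Answer: UNREACHABLE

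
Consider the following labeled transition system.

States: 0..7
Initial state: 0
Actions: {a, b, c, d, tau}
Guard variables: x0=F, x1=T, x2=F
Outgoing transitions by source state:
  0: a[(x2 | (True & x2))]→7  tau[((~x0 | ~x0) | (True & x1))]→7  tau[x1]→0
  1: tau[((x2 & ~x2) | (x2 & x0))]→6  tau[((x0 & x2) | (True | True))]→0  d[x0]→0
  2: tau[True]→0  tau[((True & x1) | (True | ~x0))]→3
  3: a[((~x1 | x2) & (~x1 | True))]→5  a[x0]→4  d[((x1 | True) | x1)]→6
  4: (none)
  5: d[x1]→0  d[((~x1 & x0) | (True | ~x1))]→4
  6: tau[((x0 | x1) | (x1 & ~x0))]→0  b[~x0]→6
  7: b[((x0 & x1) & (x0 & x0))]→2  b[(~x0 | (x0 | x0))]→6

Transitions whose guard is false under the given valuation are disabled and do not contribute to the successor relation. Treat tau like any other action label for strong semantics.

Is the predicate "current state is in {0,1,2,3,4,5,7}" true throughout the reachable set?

Answer: INVARIANT VIOLATED at state 6

Analysis:
Allowed set {0,1,2,3,4,5,7}
Reach set: {0,6,7}
  0: safe
  6: VIOLATES
  7: safe
counterexample path to 6: tau·b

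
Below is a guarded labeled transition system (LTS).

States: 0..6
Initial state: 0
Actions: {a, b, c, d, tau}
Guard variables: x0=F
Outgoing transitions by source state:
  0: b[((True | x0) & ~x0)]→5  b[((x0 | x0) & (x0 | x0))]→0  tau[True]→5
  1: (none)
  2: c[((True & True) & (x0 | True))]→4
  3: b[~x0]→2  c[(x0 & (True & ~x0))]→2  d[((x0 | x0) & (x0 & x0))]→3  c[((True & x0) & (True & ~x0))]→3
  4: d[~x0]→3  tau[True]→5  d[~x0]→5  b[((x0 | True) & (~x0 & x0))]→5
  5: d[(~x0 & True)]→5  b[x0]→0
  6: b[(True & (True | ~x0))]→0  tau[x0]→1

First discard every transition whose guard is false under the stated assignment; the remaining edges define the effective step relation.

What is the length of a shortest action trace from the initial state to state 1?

BFS to 1:
  L0 = {0}
  L1 = {5}
1 never appears.

Answer: UNREACHABLE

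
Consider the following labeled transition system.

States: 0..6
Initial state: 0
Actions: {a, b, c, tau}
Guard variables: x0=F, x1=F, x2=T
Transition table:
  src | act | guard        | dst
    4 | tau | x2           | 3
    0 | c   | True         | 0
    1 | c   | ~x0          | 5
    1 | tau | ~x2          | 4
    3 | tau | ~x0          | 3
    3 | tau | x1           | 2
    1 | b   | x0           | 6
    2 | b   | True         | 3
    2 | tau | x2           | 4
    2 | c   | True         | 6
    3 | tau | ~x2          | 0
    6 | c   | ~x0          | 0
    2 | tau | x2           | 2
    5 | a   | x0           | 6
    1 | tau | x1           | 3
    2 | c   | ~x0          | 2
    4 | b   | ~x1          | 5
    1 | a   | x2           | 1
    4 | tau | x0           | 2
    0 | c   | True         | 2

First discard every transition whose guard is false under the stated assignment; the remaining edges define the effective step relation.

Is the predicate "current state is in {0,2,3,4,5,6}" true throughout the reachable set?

Answer: INVARIANT HOLDS

Trace:
Inv-set: {0,2,3,4,5,6}
Reach set: {0,2,3,4,5,6}
  0: ok
  2: ok
  3: ok
  4: ok
  5: ok
  6: ok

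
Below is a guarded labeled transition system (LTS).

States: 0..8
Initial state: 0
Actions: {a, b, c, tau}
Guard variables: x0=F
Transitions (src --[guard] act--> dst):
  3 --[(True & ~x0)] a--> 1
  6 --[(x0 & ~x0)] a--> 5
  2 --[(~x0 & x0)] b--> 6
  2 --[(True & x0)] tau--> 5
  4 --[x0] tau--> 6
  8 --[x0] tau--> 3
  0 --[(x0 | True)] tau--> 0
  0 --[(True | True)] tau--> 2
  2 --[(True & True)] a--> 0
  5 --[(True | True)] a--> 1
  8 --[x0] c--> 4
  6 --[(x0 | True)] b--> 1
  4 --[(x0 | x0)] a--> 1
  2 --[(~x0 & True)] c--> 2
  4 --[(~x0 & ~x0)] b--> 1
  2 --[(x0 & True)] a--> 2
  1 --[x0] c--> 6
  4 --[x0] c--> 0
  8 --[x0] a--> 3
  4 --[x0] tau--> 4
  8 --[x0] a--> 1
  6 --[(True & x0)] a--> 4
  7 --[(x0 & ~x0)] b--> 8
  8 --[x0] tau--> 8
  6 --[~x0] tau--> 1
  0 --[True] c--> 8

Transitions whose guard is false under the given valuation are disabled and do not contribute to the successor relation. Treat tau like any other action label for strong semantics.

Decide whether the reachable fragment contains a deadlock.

Answer: DEADLOCK at state 8

Trace:
Reach set: {0,2,8}
  0: c→8  tau→0  tau→2  [3 exit(s)]
  2: a→0  c→2  [2 exit(s)]
  8: ∅  [deadlock]
Path to 8: c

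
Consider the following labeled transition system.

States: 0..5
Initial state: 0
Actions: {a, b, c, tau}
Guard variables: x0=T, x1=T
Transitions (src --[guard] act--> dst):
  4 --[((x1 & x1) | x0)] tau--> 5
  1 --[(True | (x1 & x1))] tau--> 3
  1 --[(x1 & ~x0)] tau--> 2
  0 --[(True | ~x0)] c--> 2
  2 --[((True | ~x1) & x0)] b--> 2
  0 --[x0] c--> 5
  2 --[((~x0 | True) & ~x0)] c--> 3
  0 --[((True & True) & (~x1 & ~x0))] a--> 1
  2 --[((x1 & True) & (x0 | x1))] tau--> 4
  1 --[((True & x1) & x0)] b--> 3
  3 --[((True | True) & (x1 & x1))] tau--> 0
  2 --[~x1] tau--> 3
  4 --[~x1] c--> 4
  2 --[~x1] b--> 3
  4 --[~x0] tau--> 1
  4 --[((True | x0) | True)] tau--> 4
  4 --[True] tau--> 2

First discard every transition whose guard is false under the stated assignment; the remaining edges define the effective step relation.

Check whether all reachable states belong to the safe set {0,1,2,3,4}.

Answer: INVARIANT VIOLATED at state 5

Analysis:
Safe = {0,1,2,3,4}
Reach set: {0,2,4,5}
  0: ✓
  2: ✓
  4: ✓
  5: outside
counterexample path to 5: c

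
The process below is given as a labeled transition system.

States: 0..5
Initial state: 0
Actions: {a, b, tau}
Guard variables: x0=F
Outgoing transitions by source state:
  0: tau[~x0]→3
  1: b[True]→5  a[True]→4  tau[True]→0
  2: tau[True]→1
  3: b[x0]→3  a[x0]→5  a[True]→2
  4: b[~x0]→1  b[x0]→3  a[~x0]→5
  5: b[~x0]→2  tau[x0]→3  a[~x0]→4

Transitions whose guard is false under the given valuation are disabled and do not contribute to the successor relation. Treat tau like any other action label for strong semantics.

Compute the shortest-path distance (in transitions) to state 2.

Answer: 2

Analysis:
Layered search for 2:
  L0 = {0}
  L1 = {3}
  L2 = {2}
first hit 2 at d=2 via tau·a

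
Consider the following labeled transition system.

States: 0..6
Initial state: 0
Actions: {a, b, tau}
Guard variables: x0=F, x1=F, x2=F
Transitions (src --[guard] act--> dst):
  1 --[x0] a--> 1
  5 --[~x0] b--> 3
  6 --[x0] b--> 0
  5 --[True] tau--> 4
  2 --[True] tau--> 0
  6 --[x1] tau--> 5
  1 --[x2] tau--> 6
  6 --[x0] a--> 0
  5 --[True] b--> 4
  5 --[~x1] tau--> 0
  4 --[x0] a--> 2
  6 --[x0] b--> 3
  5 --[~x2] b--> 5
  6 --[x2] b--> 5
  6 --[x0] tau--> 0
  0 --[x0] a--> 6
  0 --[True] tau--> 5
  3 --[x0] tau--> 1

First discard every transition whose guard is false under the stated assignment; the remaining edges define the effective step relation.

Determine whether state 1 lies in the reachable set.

Guard filter leaves 7 enabled edge(s).
depth 0: {0}
depth 1: {5}  now seen {0,5}
depth 2: {3,4}  now seen {0,3,4,5}
Reach set: {0,3,4,5}

Answer: UNREACHABLE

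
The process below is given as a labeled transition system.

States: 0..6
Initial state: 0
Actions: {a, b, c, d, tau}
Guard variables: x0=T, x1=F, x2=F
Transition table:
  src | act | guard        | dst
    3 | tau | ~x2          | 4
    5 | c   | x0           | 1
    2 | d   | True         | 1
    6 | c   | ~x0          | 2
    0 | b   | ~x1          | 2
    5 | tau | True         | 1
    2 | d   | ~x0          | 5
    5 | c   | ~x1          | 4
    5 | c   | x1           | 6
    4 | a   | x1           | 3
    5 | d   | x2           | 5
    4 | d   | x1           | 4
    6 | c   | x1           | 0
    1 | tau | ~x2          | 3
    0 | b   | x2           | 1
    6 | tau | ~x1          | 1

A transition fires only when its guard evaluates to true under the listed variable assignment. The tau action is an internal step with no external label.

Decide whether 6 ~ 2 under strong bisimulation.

Answer: NOT BISIMILAR

Working:
Refine partition for ~:
  P[0] = {{0,1,2,3,4,5,6}}
  P[1] = {{0},{1,3,6},{2},{4},{5}}
  P[2] = {{0},{1,6},{2},{3},{4},{5}}
  P[3] = {{0},{1},{2},{3},{4},{5},{6}}
stable after 4 split(s): 7 block(s)
6∈{6}, 2∈{2}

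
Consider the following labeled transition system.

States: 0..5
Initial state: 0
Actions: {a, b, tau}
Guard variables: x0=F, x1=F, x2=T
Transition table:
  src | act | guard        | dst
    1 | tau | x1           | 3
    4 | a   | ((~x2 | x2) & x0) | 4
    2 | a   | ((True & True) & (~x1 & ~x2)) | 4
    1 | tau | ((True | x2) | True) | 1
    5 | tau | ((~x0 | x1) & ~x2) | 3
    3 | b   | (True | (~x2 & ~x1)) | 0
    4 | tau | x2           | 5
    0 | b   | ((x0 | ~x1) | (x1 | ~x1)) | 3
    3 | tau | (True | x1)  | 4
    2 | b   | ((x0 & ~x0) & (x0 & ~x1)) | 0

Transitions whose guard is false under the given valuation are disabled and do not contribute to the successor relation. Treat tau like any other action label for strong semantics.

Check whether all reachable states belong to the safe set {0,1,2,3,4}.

Answer: INVARIANT VIOLATED at state 5

Analysis:
Inv-set: {0,1,2,3,4}
R = {0,3,4,5}
  0: ok
  3: ok
  4: ok
  5: outside
witness against invariant: b·tau·tau → 5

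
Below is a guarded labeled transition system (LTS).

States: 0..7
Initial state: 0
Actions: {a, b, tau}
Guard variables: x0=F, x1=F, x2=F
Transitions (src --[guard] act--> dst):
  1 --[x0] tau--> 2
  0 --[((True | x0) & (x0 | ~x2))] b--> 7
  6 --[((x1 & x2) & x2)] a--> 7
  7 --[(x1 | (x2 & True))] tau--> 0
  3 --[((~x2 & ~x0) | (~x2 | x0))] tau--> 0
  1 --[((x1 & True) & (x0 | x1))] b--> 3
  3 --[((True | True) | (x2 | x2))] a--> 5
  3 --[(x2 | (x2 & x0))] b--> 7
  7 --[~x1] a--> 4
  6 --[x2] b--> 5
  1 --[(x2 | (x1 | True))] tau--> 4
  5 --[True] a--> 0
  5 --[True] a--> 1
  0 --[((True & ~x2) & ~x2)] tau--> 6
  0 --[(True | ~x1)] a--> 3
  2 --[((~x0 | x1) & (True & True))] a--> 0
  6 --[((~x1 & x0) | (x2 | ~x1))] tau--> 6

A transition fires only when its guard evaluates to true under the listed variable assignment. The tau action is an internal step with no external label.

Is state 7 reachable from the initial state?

After dropping false guards: 11 live edges.
depth 0: {0}
depth 1: {3,6,7}  now seen {0,3,6,7}
depth 2: {4,5}  now seen {0,3,4,5,6,7}
depth 3: {1}  now seen {0,1,3,4,5,6,7}
Reach set: {0,1,3,4,5,6,7}
Path to 7: b

Answer: REACHABLE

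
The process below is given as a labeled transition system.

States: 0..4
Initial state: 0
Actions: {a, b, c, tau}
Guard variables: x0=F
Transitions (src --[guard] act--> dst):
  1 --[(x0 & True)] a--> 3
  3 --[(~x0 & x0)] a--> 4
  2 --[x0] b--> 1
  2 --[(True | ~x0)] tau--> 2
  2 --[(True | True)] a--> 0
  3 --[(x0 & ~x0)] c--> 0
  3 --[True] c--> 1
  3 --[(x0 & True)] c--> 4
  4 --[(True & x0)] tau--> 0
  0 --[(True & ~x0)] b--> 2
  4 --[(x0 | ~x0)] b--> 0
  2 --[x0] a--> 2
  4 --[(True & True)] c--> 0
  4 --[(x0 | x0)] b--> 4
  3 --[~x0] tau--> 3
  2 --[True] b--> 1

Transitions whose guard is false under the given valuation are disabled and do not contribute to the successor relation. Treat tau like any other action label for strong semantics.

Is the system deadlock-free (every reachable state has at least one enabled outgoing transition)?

Reach set: {0,1,2}
  0: b→2  [deg 1]
  1: ∅  [deadlock]
  2: a→0  b→1  tau→2  [deg 3]
witness 1: b·b

Answer: DEADLOCK at state 1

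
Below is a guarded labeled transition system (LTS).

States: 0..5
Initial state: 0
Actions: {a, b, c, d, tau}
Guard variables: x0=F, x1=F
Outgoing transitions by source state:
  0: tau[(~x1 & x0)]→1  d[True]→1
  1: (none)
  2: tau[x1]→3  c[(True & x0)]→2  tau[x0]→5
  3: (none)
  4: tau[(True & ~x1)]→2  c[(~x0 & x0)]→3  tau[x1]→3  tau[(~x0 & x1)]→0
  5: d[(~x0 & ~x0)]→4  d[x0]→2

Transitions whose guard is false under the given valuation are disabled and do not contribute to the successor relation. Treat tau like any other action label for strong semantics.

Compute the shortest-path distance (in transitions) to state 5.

Breadth-first toward 5:
  Layer 0: {0}
  Layer 1: {1}
5 never appears.

Answer: UNREACHABLE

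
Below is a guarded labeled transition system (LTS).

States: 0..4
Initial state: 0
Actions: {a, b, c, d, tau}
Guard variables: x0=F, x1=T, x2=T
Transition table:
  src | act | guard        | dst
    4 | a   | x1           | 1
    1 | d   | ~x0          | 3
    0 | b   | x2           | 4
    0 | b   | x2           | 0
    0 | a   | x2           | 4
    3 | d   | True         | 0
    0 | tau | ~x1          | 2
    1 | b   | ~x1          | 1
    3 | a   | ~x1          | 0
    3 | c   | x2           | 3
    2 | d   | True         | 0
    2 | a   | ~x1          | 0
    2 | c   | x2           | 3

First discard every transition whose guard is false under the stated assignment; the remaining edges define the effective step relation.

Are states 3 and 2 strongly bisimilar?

Compute ~ classes (split until stable):
  π0 = {{0,1,2,3,4}}
  π1 = {{0},{1},{2,3},{4}}
Fixed point at round 2; 4 class(es).
3∈{2,3}, 2∈{2,3}

Answer: BISIMILAR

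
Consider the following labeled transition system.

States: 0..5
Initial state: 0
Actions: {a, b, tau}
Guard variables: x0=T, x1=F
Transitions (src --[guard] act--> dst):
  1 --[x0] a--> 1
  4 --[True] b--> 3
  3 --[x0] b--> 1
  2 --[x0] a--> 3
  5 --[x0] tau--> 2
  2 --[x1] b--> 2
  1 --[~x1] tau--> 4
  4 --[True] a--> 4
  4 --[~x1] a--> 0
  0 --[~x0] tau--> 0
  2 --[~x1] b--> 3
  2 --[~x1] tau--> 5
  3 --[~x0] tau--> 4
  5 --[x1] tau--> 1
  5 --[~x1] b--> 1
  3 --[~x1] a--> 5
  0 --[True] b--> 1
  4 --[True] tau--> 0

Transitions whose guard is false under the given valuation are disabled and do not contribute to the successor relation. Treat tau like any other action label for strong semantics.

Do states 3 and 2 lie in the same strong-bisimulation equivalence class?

Bisimulation quotient by refinement:
  P[0] = {{0,1,2,3,4,5}}
  P[1] = {{0},{1},{2,4},{3},{5}}
  P[2] = {{0},{1},{2},{3},{4},{5}}
stable after 3 split(s): 6 block(s)
class of 3: {3}; class of 2: {2}

Answer: NOT BISIMILAR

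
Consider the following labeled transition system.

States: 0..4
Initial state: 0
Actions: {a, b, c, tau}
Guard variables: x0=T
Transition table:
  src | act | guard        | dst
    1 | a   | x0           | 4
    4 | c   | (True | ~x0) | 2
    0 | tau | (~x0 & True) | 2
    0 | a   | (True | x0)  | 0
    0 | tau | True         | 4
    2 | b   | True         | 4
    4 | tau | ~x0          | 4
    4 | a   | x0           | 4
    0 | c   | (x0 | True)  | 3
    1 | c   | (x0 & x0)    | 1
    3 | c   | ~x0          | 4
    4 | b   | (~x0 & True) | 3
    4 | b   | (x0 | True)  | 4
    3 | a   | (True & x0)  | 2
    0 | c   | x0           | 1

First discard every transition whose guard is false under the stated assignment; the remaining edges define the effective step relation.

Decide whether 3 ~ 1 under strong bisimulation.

Answer: NOT BISIMILAR

Working:
Refine partition for ~:
  π0 = {{0,1,2,3,4}}
  π1 = {{0},{1},{2},{3},{4}}
5 equivalence class(es) (converged in 2)
3∈{3}, 1∈{1}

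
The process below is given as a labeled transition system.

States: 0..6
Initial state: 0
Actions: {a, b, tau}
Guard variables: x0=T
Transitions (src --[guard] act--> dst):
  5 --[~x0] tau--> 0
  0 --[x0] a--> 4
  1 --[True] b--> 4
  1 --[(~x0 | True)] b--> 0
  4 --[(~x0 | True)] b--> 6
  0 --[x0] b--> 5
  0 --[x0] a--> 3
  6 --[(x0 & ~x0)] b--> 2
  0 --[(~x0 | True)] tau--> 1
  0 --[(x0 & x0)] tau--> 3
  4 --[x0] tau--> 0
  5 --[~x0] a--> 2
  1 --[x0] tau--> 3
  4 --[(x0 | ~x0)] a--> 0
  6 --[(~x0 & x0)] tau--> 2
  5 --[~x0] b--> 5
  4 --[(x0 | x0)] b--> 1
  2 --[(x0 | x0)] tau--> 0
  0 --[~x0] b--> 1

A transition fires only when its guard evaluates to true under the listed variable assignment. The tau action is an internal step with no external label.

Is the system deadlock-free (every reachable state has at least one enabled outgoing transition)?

Answer: DEADLOCK at state 3

Working:
R = {0,1,3,4,5,6}
  0: a→3  a→4  b→5  tau→1  tau→3  [5 out]
  1: b→0  b→4  tau→3  [3 out]
  3: ∅  [no exit]
  4: a→0  b→1  b→6  tau→0  [4 out]
  5: ∅  [no exit]
  6: ∅  [no exit]
trace reaching 3: a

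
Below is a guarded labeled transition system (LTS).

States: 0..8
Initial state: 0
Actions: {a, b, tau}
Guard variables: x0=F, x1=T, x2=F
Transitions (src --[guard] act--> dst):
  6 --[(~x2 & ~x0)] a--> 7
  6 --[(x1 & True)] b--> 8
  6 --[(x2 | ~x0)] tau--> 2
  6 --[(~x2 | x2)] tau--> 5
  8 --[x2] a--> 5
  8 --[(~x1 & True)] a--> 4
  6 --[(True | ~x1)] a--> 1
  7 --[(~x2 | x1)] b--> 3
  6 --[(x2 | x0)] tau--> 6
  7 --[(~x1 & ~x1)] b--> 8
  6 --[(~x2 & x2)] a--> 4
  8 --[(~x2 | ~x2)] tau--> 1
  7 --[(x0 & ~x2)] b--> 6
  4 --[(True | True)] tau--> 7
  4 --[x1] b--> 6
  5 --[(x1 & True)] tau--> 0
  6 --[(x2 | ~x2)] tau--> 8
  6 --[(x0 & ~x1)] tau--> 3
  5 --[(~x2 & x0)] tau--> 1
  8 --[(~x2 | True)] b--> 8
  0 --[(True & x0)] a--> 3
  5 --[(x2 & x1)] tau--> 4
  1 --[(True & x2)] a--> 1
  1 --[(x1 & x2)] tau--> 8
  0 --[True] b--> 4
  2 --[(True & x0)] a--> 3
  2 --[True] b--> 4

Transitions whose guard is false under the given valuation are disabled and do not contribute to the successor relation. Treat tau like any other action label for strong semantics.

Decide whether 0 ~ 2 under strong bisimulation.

Answer: BISIMILAR

Trace:
Refine partition for ~:
  P[0] = {{0,1,2,3,4,5,6,7,8}}
  P[1] = {{0,2,7},{1,3},{4,8},{5},{6}}
  P[2] = {{0,2},{1,3},{4},{5},{6},{7},{8}}
7 equivalence class(es) (converged in 3)
[0]={0,2}  [2]={0,2}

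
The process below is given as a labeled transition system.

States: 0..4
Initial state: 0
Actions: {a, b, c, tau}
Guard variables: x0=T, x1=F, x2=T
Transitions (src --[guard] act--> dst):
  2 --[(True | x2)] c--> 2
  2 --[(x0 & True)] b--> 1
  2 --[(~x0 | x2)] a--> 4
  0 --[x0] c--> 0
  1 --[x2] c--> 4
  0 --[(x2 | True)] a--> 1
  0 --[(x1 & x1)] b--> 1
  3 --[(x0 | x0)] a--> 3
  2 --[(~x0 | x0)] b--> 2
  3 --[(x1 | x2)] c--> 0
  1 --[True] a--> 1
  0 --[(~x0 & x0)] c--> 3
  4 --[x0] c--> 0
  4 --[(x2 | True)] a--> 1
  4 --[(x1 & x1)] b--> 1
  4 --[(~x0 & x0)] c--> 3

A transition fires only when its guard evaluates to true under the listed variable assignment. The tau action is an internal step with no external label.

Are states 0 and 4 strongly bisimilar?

Bisimulation quotient by refinement:
  P[0] = {{0,1,2,3,4}}
  P[1] = {{0,1,3,4},{2}}
2 equivalence class(es) (converged in 2)
[0]={0,1,3,4}  [4]={0,1,3,4}

Answer: BISIMILAR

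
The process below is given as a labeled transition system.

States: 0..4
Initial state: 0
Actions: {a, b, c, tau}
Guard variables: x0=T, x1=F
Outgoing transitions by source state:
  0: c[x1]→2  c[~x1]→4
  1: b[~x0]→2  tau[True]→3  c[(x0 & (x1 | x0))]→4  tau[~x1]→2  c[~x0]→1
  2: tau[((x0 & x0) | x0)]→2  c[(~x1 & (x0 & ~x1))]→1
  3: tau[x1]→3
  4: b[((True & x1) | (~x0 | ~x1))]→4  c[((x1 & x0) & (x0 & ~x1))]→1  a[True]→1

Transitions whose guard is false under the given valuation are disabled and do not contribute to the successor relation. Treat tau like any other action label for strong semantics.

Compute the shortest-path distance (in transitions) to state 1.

Answer: 2

Trace:
Layered search for 1:
  L0 = {0}
  L1 = {4}
  L2 = {1}
1 enters at depth 2; path c·a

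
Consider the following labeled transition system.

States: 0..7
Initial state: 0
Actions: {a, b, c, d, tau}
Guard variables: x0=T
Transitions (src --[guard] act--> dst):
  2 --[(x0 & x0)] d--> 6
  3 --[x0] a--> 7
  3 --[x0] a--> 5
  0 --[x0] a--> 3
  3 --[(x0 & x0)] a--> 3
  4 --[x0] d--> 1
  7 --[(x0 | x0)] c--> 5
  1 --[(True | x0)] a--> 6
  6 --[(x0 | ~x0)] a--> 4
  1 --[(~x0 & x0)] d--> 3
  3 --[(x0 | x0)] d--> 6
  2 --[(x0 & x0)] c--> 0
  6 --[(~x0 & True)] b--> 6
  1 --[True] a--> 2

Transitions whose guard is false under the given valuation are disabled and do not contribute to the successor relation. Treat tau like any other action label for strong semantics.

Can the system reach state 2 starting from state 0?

After dropping false guards: 12 live edges.
L0 = {0}
L1 = {3}  now seen {0,3}
L2 = {5,6,7}  now seen {0,3,5,6,7}
L3 = {4}  now seen {0,3,4,5,6,7}
L4 = {1}  now seen {0,1,3,4,5,6,7}
L5 = {2}  now seen {0,1,2,3,4,5,6,7}
Reachable = {0,1,2,3,4,5,6,7}
Path to 2: a·d·a·d·a

Answer: REACHABLE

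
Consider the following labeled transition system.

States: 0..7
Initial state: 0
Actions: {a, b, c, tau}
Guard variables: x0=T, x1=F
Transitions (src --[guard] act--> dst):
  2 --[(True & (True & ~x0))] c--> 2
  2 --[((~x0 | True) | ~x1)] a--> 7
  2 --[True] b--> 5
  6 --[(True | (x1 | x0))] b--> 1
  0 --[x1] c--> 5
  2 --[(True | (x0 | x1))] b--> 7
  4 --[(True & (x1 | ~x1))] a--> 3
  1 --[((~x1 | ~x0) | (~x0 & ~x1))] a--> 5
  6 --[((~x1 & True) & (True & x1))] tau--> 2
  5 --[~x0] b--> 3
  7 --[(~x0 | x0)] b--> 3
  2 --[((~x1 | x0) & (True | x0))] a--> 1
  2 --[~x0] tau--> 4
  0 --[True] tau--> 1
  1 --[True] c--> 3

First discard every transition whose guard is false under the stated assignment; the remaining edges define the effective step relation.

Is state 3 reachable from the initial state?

Answer: REACHABLE

Analysis:
10 transition(s) survive guard evaluation.
Layer 0: {0}
Layer 1: {1}  cumulative {0,1}
Layer 2: {3,5}  cumulative {0,1,3,5}
R = {0,1,3,5}
Path to 3: tau·c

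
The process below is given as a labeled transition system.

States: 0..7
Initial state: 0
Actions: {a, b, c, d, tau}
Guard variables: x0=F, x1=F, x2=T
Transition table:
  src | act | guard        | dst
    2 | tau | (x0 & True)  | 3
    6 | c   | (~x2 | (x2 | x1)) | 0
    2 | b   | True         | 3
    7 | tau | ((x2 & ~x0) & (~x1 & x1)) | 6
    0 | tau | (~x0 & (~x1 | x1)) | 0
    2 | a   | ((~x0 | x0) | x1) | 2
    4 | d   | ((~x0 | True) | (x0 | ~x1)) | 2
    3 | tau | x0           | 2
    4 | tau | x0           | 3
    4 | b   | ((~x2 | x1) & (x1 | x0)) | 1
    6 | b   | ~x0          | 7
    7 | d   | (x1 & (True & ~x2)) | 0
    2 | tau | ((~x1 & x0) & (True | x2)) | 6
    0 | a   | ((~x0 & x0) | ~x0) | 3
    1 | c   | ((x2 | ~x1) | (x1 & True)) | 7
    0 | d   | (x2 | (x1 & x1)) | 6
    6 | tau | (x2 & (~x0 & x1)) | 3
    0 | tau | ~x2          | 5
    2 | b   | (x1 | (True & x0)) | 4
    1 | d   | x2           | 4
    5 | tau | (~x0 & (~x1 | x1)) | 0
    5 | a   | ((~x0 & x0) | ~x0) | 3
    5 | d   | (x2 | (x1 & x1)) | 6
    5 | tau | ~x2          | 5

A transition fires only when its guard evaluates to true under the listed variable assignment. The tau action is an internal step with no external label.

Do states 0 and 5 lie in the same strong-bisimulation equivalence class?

Answer: BISIMILAR

Working:
Bisimulation quotient by refinement:
  P[0] = {{0,1,2,3,4,5,6,7}}
  P[1] = {{0,5},{1},{2},{3,7},{4},{6}}
Fixed point at round 2; 6 class(es).
class of 0: {0,5}; class of 5: {0,5}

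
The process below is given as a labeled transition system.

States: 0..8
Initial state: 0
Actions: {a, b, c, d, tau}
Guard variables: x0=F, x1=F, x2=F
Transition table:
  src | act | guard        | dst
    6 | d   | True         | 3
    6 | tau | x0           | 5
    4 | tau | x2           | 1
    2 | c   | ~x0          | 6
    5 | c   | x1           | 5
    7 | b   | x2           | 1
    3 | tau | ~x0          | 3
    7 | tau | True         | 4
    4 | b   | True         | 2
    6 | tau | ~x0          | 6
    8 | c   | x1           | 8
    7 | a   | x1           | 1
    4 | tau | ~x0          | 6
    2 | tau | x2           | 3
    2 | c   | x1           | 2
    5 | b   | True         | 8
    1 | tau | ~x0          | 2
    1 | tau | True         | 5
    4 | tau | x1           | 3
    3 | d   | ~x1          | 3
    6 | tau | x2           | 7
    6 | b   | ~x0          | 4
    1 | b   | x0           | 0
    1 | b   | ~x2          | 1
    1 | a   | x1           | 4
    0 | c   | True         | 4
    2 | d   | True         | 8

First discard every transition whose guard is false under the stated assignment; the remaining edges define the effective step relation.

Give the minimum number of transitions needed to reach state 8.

Answer: 3

Analysis:
Layered search for 8:
  L0 = {0}
  L1 = {4}
  L2 = {2,6}
  L3 = {3,8}
8 enters at depth 3; path c·b·d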